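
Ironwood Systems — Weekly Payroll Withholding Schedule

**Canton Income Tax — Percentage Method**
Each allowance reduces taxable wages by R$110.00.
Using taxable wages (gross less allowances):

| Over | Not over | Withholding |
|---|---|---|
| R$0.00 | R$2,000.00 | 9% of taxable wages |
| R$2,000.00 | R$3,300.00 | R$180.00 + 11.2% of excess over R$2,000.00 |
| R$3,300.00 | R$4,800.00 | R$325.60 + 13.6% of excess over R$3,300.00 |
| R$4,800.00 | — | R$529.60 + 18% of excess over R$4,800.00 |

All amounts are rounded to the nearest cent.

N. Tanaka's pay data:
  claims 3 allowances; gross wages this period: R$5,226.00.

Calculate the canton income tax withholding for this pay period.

Canton Income Tax: taxable = R$5,226.00 − 3×R$110.00 = R$4,896.00
  R$529.60 + 18% × (R$4,896.00 − R$4,800.00) = R$529.60 + 18% × R$96.00 = R$546.88

R$546.88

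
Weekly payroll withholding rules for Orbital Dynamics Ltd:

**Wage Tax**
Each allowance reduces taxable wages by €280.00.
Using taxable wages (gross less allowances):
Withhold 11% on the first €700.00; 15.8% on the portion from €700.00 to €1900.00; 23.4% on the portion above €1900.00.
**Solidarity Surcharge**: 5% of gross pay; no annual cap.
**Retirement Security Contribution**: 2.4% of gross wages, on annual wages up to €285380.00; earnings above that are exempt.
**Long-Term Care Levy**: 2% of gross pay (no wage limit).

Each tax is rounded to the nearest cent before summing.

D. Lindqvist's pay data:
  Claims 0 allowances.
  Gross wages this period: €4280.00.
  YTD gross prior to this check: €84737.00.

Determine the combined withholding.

€1225.84

Wage Tax: taxable = €4280.00
  €266.60 + 23.4% × (€4280.00 − €1900.00) = €266.60 + 23.4% × €2380.00 = €823.52
Solidarity Surcharge: 5% × €4280.00 = €214.00
Retirement Security Contribution: 2.4% × €4280.00 = €102.72
Long-Term Care Levy: 2% × €4280.00 = €85.60
Total: €823.52 + €214.00 + €102.72 + €85.60 = €1225.84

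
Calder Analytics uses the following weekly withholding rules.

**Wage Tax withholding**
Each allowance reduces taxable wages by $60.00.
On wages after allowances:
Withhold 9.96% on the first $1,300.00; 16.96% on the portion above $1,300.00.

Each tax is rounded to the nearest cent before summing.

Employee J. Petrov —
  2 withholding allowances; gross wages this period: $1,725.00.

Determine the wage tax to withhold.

$181.21

Wage Tax: taxable = $1,725.00 − 2×$60.00 = $1,605.00
  $129.48 + 16.96% × ($1,605.00 − $1,300.00) = $129.48 + 16.96% × $305.00 = $181.21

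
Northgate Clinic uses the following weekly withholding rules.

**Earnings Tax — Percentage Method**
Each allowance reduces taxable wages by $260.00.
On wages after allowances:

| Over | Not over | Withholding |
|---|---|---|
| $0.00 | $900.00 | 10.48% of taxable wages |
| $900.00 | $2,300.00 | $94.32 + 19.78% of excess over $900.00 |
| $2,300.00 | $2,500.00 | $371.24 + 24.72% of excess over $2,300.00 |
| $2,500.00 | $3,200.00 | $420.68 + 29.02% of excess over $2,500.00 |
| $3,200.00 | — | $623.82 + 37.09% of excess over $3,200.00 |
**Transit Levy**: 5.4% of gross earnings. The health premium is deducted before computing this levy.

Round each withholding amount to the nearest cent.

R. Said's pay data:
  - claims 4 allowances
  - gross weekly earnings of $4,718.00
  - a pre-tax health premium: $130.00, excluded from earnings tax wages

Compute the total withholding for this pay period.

$1,000.64

Earnings Tax: taxable = $4,718.00 − $130.00 − 4×$260.00 = $3,548.00
  $623.82 + 37.09% × ($3,548.00 − $3,200.00) = $623.82 + 37.09% × $348.00 = $752.89
Transit Levy: 5.4% × $4,588.00 = $247.75
Total: $752.89 + $247.75 = $1,000.64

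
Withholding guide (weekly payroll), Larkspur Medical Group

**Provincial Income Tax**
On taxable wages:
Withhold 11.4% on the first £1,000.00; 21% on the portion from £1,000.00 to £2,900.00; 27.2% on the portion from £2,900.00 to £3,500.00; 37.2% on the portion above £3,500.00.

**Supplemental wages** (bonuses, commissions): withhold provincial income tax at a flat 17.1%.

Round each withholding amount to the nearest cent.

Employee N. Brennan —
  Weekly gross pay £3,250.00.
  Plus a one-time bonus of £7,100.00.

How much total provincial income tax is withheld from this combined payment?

£1,822.30

Provincial Income Tax: taxable = £3,250.00
  £513.00 + 27.2% × (£3,250.00 − £2,900.00) = £513.00 + 27.2% × £350.00 = £608.20
Supplemental (17.1% flat on bonus): 17.1% × £7,100.00 = £1,214.10
Total provincial income tax: £608.20 + £1,214.10 = £1,822.30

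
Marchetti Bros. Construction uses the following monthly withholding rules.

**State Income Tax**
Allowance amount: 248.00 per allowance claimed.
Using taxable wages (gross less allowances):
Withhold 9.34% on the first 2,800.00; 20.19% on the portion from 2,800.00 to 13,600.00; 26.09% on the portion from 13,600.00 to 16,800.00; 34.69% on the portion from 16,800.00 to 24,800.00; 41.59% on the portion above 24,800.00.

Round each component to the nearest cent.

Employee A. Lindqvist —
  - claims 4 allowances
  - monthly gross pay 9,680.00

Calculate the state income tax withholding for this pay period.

State Income Tax: taxable = 9,680.00 − 4×248.00 = 8,688.00
  261.52 + 20.19% × (8,688.00 − 2,800.00) = 261.52 + 20.19% × 5,888.00 = 1,450.31

1,450.31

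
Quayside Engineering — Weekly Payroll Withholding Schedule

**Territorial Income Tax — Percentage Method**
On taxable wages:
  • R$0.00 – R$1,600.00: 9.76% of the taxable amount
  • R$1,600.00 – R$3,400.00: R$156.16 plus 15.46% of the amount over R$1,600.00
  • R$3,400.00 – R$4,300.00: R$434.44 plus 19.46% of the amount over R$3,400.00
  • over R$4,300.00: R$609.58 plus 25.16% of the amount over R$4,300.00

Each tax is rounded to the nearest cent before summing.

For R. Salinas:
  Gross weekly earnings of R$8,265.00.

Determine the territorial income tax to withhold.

Territorial Income Tax: taxable = R$8,265.00
  R$609.58 + 25.16% × (R$8,265.00 − R$4,300.00) = R$609.58 + 25.16% × R$3,965.00 = R$1,607.17

R$1,607.17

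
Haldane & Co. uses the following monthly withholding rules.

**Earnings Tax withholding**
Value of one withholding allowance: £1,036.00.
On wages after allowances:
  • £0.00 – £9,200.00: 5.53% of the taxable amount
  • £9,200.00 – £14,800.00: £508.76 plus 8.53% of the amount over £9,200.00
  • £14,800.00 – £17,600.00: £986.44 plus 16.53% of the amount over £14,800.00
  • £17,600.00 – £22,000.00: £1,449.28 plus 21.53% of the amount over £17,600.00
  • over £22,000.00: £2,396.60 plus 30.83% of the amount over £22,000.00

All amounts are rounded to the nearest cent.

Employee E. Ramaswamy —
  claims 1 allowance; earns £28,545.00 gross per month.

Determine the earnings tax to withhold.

Earnings Tax: taxable = £28,545.00 − 1×£1,036.00 = £27,509.00
  £2,396.60 + 30.83% × (£27,509.00 − £22,000.00) = £2,396.60 + 30.83% × £5,509.00 = £4,095.02

£4,095.02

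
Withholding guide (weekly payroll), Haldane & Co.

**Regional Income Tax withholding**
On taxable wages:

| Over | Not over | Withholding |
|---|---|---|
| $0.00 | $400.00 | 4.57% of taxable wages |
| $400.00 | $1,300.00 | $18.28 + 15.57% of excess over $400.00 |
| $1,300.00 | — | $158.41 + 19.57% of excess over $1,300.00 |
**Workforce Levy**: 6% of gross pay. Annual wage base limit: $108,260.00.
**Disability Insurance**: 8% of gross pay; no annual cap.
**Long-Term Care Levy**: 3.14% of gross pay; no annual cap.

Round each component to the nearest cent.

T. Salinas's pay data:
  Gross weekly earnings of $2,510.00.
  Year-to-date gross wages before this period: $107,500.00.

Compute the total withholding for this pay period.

Regional Income Tax: taxable = $2,510.00
  $158.41 + 19.57% × ($2,510.00 − $1,300.00) = $158.41 + 19.57% × $1,210.00 = $395.21
Workforce Levy: cap $108,260.00 − YTD $107,500.00 = $760.00 subject; 6% × $760.00 = $45.60
Disability Insurance: 8% × $2,510.00 = $200.80
Long-Term Care Levy: 3.14% × $2,510.00 = $78.81
Total: $395.21 + $45.60 + $200.80 + $78.81 = $720.42

$720.42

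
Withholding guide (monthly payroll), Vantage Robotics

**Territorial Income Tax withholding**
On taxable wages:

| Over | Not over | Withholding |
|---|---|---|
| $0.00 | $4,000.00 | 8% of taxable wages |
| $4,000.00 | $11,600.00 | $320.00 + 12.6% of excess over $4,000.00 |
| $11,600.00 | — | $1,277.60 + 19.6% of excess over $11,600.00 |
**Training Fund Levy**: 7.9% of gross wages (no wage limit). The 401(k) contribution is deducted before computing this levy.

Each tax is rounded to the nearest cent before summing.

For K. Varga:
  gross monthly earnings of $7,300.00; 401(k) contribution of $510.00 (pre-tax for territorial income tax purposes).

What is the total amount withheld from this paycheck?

$1,207.95

Territorial Income Tax: taxable = $7,300.00 − $510.00 = $6,790.00
  $320.00 + 12.6% × ($6,790.00 − $4,000.00) = $320.00 + 12.6% × $2,790.00 = $671.54
Training Fund Levy: 7.9% × $6,790.00 = $536.41
Total: $671.54 + $536.41 = $1,207.95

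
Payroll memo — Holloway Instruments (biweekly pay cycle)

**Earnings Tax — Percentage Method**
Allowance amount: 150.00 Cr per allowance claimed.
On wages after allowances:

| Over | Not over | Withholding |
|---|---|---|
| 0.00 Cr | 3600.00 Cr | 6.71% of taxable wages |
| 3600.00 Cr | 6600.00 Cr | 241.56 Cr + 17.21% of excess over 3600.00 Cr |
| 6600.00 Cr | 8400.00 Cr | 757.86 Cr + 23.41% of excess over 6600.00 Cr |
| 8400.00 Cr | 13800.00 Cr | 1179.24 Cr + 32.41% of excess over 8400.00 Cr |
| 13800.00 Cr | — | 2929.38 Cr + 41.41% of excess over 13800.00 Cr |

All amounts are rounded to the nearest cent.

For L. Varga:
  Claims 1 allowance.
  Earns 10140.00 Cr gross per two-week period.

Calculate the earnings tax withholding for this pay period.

Earnings Tax: taxable = 10140.00 Cr − 1×150.00 Cr = 9990.00 Cr
  1179.24 Cr + 32.41% × (9990.00 Cr − 8400.00 Cr) = 1179.24 Cr + 32.41% × 1590.00 Cr = 1694.56 Cr

1694.56 Cr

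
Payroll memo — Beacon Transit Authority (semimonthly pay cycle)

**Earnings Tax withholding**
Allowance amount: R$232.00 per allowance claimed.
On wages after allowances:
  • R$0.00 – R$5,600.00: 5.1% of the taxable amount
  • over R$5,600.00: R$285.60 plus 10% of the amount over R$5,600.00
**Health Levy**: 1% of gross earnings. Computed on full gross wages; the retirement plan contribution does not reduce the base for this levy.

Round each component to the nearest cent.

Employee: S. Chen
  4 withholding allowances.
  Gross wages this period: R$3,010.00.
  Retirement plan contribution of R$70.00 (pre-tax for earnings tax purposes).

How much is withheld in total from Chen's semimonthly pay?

R$132.71

Earnings Tax: taxable = R$3,010.00 − R$70.00 − 4×R$232.00 = R$2,012.00
  5.1% × R$2,012.00 = R$102.61
Health Levy: 1% × R$3,010.00 = R$30.10
Total: R$102.61 + R$30.10 = R$132.71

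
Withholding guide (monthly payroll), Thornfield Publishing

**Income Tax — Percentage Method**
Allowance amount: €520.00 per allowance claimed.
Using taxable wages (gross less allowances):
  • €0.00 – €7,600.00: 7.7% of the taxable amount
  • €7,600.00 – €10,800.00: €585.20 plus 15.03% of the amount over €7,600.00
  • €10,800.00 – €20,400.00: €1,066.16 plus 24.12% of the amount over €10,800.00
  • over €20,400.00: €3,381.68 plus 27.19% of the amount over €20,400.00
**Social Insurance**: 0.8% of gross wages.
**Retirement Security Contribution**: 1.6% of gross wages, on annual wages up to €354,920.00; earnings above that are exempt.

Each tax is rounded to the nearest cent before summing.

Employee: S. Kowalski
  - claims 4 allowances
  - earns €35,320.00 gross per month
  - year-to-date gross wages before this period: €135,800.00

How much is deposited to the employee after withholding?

Income Tax: taxable = €35,320.00 − 4×€520.00 = €33,240.00
  €3,381.68 + 27.19% × (€33,240.00 − €20,400.00) = €3,381.68 + 27.19% × €12,840.00 = €6,872.88
Social Insurance: 0.8% × €35,320.00 = €282.56
Retirement Security Contribution: 1.6% × €35,320.00 = €565.12
Total withheld: €6,872.88 + €282.56 + €565.12 = €7,720.56
Net pay: €35,320.00 − €7,720.56 = €27,599.44

€27,599.44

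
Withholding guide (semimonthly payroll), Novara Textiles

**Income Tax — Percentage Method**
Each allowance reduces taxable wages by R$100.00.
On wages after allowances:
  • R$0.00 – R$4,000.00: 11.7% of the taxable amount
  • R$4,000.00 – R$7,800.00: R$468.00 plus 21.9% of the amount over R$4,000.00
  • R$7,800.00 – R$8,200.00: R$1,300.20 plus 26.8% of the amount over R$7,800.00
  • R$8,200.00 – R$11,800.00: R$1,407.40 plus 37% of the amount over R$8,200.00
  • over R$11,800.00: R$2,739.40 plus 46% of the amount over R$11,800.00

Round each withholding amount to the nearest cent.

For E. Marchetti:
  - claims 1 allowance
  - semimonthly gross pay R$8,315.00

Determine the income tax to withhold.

Income Tax: taxable = R$8,315.00 − 1×R$100.00 = R$8,215.00
  R$1,407.40 + 37% × (R$8,215.00 − R$8,200.00) = R$1,407.40 + 37% × R$15.00 = R$1,412.95

R$1,412.95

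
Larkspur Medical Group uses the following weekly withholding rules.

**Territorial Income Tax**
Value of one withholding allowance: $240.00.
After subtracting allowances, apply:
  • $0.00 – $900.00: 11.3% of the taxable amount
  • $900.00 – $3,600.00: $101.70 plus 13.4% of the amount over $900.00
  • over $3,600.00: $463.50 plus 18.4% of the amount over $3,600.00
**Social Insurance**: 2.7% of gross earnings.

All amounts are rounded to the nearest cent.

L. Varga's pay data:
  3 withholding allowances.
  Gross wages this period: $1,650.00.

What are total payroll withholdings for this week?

$150.27

Territorial Income Tax: taxable = $1,650.00 − 3×$240.00 = $930.00
  $101.70 + 13.4% × ($930.00 − $900.00) = $101.70 + 13.4% × $30.00 = $105.72
Social Insurance: 2.7% × $1,650.00 = $44.55
Total: $105.72 + $44.55 = $150.27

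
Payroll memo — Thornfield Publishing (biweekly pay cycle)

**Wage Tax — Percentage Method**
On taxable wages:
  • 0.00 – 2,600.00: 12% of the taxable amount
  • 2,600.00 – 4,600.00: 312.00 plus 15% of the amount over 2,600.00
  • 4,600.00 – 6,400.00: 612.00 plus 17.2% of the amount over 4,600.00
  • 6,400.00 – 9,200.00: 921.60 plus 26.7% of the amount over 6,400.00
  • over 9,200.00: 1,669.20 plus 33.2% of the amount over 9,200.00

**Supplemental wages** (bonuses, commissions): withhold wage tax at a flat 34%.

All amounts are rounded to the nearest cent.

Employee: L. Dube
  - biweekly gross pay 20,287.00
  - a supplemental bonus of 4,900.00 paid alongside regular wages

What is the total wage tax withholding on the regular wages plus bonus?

7,016.08

Wage Tax: taxable = 20,287.00
  1,669.20 + 33.2% × (20,287.00 − 9,200.00) = 1,669.20 + 33.2% × 11,087.00 = 5,350.08
Supplemental (34% flat on bonus): 34% × 4,900.00 = 1,666.00
Total wage tax: 5,350.08 + 1,666.00 = 7,016.08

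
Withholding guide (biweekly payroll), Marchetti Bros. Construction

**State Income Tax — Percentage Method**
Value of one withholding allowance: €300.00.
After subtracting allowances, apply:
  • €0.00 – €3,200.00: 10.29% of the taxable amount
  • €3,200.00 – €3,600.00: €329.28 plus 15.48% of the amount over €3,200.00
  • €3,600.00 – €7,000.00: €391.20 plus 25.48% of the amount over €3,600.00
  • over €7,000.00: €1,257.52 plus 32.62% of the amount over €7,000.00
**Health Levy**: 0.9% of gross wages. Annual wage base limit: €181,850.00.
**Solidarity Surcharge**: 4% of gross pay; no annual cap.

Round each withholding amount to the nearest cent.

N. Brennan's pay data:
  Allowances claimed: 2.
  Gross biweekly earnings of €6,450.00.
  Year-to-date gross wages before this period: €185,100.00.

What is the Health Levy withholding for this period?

€0.00

Health Levy: YTD €185,100.00 ≥ cap €181,850.00 → €0.00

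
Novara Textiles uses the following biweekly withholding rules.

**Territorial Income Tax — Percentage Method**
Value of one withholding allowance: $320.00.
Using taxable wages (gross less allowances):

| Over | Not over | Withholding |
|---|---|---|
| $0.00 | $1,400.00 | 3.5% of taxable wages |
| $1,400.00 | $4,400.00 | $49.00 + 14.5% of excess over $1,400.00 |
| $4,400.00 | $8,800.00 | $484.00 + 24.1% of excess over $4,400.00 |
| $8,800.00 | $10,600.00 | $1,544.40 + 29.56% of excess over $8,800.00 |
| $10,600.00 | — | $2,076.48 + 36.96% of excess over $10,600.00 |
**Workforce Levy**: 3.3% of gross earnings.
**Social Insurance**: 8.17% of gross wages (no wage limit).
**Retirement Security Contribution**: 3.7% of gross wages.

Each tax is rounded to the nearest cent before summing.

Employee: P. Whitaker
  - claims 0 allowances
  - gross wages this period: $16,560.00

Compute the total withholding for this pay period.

$6,791.45

Territorial Income Tax: taxable = $16,560.00
  $2,076.48 + 36.96% × ($16,560.00 − $10,600.00) = $2,076.48 + 36.96% × $5,960.00 = $4,279.30
Workforce Levy: 3.3% × $16,560.00 = $546.48
Social Insurance: 8.17% × $16,560.00 = $1,352.95
Retirement Security Contribution: 3.7% × $16,560.00 = $612.72
Total: $4,279.30 + $546.48 + $1,352.95 + $612.72 = $6,791.45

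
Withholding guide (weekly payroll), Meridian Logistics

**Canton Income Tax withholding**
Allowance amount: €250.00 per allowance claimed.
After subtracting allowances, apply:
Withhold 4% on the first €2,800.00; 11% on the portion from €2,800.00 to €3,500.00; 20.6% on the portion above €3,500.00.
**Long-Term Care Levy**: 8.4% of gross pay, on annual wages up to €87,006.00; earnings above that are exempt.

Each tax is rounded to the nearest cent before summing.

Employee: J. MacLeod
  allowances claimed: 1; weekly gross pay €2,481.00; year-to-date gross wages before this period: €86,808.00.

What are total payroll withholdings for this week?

€105.87

Canton Income Tax: taxable = €2,481.00 − 1×€250.00 = €2,231.00
  4% × €2,231.00 = €89.24
Long-Term Care Levy: cap €87,006.00 − YTD €86,808.00 = €198.00 subject; 8.4% × €198.00 = €16.63
Total: €89.24 + €16.63 = €105.87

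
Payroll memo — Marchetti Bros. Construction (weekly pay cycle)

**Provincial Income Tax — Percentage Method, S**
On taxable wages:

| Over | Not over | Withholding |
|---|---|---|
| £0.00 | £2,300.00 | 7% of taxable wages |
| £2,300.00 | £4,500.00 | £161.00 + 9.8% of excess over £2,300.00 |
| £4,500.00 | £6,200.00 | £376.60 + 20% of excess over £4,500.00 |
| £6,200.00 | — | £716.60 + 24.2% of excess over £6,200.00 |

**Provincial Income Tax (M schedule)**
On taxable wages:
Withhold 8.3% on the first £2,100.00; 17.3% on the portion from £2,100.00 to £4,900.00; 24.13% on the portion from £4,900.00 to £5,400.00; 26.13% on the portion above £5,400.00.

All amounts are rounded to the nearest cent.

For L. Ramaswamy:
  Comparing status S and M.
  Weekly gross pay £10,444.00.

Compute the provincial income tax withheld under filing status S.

£1,743.65

Provincial Income Tax (S): taxable = £10,444.00
  £716.60 + 24.2% × (£10,444.00 − £6,200.00) = £716.60 + 24.2% × £4,244.00 = £1,743.65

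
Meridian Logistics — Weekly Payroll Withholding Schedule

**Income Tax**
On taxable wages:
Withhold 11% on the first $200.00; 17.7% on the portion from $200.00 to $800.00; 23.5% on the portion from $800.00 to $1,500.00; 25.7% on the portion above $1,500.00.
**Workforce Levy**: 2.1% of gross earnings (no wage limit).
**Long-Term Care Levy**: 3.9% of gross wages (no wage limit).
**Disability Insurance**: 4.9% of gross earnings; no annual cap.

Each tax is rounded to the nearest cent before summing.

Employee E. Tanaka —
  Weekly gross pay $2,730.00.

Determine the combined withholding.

$906.38

Income Tax: taxable = $2,730.00
  $292.70 + 25.7% × ($2,730.00 − $1,500.00) = $292.70 + 25.7% × $1,230.00 = $608.81
Workforce Levy: 2.1% × $2,730.00 = $57.33
Long-Term Care Levy: 3.9% × $2,730.00 = $106.47
Disability Insurance: 4.9% × $2,730.00 = $133.77
Total: $608.81 + $57.33 + $106.47 + $133.77 = $906.38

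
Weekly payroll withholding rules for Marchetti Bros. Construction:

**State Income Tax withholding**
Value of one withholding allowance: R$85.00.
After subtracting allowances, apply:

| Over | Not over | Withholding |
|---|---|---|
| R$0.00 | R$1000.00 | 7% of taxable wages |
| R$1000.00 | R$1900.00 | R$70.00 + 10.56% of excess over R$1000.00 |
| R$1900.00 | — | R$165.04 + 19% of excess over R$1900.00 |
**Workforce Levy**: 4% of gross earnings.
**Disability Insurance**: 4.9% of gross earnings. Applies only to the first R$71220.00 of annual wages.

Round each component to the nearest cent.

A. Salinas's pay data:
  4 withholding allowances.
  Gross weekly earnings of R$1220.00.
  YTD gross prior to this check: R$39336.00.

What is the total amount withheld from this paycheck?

R$170.18

State Income Tax: taxable = R$1220.00 − 4×R$85.00 = R$880.00
  7% × R$880.00 = R$61.60
Workforce Levy: 4% × R$1220.00 = R$48.80
Disability Insurance: 4.9% × R$1220.00 = R$59.78
Total: R$61.60 + R$48.80 + R$59.78 = R$170.18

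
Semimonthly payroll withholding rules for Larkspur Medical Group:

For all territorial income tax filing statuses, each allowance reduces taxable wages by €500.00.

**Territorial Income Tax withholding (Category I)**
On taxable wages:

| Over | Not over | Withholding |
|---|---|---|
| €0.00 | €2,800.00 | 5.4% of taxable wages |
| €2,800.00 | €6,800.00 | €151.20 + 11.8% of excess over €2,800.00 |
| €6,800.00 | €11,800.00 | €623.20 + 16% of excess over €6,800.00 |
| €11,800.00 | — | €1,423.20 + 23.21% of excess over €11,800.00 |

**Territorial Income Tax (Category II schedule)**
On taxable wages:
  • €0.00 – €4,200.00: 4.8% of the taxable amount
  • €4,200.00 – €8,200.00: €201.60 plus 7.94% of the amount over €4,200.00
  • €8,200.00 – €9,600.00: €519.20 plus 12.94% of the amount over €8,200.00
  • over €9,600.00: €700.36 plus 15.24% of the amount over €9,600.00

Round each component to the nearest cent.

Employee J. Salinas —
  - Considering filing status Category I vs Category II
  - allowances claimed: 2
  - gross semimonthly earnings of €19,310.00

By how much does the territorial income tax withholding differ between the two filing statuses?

€906.41

Territorial Income Tax (Category I): taxable = €19,310.00 − 2×€500.00 = €18,310.00
  €1,423.20 + 23.21% × (€18,310.00 − €11,800.00) = €1,423.20 + 23.21% × €6,510.00 = €2,934.17
Territorial Income Tax (Category II): taxable = €19,310.00 − 2×€500.00 = €18,310.00
  €700.36 + 15.24% × (€18,310.00 − €9,600.00) = €700.36 + 15.24% × €8,710.00 = €2,027.76
Difference: |€2,934.17 − €2,027.76| = €906.41 (higher under Category I)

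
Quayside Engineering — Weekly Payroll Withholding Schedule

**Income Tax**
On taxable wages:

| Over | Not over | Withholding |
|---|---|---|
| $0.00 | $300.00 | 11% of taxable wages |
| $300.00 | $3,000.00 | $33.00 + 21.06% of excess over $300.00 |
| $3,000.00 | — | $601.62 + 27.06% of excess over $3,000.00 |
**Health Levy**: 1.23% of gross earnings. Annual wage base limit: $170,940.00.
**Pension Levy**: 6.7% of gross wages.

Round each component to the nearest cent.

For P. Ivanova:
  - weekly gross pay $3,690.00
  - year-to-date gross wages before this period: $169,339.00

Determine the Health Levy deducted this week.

Health Levy: cap $170,940.00 − YTD $169,339.00 = $1,601.00 subject; 1.23% × $1,601.00 = $19.69

$19.69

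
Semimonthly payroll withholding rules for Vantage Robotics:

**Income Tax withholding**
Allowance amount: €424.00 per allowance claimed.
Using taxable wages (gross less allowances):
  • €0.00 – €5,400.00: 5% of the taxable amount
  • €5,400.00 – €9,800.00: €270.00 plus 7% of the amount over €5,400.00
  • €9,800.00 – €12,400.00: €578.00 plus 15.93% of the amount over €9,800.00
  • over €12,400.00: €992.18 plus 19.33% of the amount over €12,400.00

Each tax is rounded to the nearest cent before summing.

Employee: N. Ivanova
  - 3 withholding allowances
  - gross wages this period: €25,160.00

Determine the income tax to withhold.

€3,212.81

Income Tax: taxable = €25,160.00 − 3×€424.00 = €23,888.00
  €992.18 + 19.33% × (€23,888.00 − €12,400.00) = €992.18 + 19.33% × €11,488.00 = €3,212.81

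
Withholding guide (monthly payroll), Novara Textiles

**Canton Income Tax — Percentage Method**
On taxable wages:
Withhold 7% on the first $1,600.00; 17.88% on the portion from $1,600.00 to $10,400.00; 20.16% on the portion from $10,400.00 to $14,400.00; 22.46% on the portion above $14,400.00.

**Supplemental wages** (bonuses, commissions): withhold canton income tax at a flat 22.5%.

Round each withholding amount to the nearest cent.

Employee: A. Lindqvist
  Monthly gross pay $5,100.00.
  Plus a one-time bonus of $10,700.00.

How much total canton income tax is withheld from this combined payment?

Canton Income Tax: taxable = $5,100.00
  $112.00 + 17.88% × ($5,100.00 − $1,600.00) = $112.00 + 17.88% × $3,500.00 = $737.80
Supplemental (22.5% flat on bonus): 22.5% × $10,700.00 = $2,407.50
Total canton income tax: $737.80 + $2,407.50 = $3,145.30

$3,145.30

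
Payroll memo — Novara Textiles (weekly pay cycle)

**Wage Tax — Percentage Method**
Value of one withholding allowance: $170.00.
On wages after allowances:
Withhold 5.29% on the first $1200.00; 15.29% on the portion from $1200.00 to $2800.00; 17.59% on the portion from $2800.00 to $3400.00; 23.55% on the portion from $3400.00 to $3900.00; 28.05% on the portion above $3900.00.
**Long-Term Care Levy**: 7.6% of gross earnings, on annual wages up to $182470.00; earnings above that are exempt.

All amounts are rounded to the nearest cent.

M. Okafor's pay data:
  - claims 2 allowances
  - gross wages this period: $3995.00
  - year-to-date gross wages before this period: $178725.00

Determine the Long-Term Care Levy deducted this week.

Long-Term Care Levy: cap $182470.00 − YTD $178725.00 = $3745.00 subject; 7.6% × $3745.00 = $284.62

$284.62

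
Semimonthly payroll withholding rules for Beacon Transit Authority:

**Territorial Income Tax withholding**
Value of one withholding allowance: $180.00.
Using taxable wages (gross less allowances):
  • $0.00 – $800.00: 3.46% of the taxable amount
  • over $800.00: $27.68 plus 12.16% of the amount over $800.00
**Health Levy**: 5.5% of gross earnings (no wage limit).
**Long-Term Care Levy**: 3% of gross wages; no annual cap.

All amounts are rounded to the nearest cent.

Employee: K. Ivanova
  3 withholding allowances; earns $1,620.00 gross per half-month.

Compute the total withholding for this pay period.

$199.43

Territorial Income Tax: taxable = $1,620.00 − 3×$180.00 = $1,080.00
  $27.68 + 12.16% × ($1,080.00 − $800.00) = $27.68 + 12.16% × $280.00 = $61.73
Health Levy: 5.5% × $1,620.00 = $89.10
Long-Term Care Levy: 3% × $1,620.00 = $48.60
Total: $61.73 + $89.10 + $48.60 = $199.43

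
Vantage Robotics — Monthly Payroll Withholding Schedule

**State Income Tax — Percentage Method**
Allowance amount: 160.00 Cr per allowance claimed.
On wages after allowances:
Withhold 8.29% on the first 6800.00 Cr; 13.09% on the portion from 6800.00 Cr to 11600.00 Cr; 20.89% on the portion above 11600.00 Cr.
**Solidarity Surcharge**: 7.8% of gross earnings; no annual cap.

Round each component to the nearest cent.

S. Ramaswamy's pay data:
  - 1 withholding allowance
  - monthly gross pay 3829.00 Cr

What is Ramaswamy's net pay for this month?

3226.18 Cr

State Income Tax: taxable = 3829.00 Cr − 1×160.00 Cr = 3669.00 Cr
  8.29% × 3669.00 Cr = 304.16 Cr
Solidarity Surcharge: 7.8% × 3829.00 Cr = 298.66 Cr
Total withheld: 304.16 Cr + 298.66 Cr = 602.82 Cr
Net pay: 3829.00 Cr − 602.82 Cr = 3226.18 Cr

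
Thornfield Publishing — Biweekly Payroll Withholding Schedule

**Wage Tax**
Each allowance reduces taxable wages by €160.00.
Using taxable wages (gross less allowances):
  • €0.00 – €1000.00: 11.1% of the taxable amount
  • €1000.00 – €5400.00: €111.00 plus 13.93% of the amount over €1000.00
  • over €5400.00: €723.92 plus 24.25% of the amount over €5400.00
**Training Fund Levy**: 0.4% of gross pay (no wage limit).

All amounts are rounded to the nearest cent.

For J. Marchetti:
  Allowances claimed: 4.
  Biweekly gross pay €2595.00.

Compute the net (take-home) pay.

€2340.59

Wage Tax: taxable = €2595.00 − 4×€160.00 = €1955.00
  €111.00 + 13.93% × (€1955.00 − €1000.00) = €111.00 + 13.93% × €955.00 = €244.03
Training Fund Levy: 0.4% × €2595.00 = €10.38
Total withheld: €244.03 + €10.38 = €254.41
Net pay: €2595.00 − €254.41 = €2340.59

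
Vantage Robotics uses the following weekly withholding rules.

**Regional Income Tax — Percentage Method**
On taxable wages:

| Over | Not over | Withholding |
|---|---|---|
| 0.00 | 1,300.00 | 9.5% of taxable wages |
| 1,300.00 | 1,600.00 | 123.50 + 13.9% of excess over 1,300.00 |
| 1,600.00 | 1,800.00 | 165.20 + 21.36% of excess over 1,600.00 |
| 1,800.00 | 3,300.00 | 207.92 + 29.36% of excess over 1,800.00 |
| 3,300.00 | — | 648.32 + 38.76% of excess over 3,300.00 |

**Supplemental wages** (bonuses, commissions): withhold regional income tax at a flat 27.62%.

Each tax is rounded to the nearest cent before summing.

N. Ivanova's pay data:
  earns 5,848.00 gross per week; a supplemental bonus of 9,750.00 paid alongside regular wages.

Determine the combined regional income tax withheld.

4,328.87

Regional Income Tax: taxable = 5,848.00
  648.32 + 38.76% × (5,848.00 − 3,300.00) = 648.32 + 38.76% × 2,548.00 = 1,635.92
Supplemental (27.62% flat on bonus): 27.62% × 9,750.00 = 2,692.95
Total regional income tax: 1,635.92 + 2,692.95 = 4,328.87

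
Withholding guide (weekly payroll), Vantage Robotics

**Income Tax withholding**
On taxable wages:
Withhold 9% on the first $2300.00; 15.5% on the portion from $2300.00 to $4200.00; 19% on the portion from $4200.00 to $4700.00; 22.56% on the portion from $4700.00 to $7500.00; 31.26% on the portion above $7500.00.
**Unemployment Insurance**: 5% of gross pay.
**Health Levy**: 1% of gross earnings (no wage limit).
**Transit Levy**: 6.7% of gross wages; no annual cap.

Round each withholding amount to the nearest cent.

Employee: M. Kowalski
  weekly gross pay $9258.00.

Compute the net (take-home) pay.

$6304.50

Income Tax: taxable = $9258.00
  $1228.18 + 31.26% × ($9258.00 − $7500.00) = $1228.18 + 31.26% × $1758.00 = $1777.73
Unemployment Insurance: 5% × $9258.00 = $462.90
Health Levy: 1% × $9258.00 = $92.58
Transit Levy: 6.7% × $9258.00 = $620.29
Total withheld: $1777.73 + $462.90 + $92.58 + $620.29 = $2953.50
Net pay: $9258.00 − $2953.50 = $6304.50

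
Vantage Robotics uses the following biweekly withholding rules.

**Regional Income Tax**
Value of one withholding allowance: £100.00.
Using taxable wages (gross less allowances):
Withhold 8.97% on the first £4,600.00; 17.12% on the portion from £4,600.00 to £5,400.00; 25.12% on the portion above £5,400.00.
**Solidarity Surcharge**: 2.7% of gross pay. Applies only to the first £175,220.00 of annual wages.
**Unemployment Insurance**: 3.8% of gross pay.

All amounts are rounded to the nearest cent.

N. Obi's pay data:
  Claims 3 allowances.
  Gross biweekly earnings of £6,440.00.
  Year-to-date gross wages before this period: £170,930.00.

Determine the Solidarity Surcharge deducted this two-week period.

Solidarity Surcharge: cap £175,220.00 − YTD £170,930.00 = £4,290.00 subject; 2.7% × £4,290.00 = £115.83

£115.83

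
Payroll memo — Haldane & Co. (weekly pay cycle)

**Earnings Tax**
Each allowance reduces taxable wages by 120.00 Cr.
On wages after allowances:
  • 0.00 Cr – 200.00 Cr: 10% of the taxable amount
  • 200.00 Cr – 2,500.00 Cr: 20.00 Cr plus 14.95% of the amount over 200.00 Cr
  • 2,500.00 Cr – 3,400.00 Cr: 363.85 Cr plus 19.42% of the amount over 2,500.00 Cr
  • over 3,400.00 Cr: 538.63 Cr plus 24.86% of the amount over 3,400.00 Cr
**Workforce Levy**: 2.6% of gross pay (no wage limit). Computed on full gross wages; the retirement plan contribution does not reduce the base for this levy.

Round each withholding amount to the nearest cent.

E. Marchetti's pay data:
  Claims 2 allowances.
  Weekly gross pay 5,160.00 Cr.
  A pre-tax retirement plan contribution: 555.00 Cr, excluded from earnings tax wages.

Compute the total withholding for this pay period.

912.69 Cr

Earnings Tax: taxable = 5,160.00 Cr − 555.00 Cr − 2×120.00 Cr = 4,365.00 Cr
  538.63 Cr + 24.86% × (4,365.00 Cr − 3,400.00 Cr) = 538.63 Cr + 24.86% × 965.00 Cr = 778.53 Cr
Workforce Levy: 2.6% × 5,160.00 Cr = 134.16 Cr
Total: 778.53 Cr + 134.16 Cr = 912.69 Cr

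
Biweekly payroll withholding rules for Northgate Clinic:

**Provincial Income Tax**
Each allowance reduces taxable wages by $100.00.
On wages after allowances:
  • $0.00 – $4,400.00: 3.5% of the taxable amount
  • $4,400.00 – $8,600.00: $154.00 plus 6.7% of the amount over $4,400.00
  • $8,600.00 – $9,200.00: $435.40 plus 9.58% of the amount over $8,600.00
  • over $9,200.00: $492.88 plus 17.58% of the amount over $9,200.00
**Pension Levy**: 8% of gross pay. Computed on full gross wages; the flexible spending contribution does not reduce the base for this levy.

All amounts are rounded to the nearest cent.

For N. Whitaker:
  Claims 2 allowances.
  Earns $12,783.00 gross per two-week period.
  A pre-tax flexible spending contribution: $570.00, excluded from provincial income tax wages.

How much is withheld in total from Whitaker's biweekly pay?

Provincial Income Tax: taxable = $12,783.00 − $570.00 − 2×$100.00 = $12,013.00
  $492.88 + 17.58% × ($12,013.00 − $9,200.00) = $492.88 + 17.58% × $2,813.00 = $987.41
Pension Levy: 8% × $12,783.00 = $1,022.64
Total: $987.41 + $1,022.64 = $2,010.05

$2,010.05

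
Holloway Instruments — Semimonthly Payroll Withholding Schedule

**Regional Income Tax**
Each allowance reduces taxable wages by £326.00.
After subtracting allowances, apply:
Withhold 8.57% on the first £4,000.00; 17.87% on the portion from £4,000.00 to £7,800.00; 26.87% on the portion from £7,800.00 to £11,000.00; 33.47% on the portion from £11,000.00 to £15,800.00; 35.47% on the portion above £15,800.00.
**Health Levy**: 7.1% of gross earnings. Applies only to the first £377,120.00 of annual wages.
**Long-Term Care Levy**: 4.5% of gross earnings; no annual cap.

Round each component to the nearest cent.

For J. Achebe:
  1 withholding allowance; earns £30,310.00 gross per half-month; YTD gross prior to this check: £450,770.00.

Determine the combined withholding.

Regional Income Tax: taxable = £30,310.00 − 1×£326.00 = £29,984.00
  £3,488.26 + 35.47% × (£29,984.00 − £15,800.00) = £3,488.26 + 35.47% × £14,184.00 = £8,519.32
Health Levy: YTD £450,770.00 ≥ cap £377,120.00 → £0.00
Long-Term Care Levy: 4.5% × £30,310.00 = £1,363.95
Total: £8,519.32 + £0.00 + £1,363.95 = £9,883.27

£9,883.27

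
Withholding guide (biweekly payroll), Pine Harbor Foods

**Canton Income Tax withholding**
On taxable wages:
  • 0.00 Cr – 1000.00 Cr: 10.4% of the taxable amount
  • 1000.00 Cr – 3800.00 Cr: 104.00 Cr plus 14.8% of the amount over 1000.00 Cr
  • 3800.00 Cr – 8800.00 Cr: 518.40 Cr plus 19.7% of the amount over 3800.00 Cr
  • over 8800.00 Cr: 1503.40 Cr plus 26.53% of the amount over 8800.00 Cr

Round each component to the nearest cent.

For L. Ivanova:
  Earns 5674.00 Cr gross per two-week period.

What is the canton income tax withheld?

887.58 Cr

Canton Income Tax: taxable = 5674.00 Cr
  518.40 Cr + 19.7% × (5674.00 Cr − 3800.00 Cr) = 518.40 Cr + 19.7% × 1874.00 Cr = 887.58 Cr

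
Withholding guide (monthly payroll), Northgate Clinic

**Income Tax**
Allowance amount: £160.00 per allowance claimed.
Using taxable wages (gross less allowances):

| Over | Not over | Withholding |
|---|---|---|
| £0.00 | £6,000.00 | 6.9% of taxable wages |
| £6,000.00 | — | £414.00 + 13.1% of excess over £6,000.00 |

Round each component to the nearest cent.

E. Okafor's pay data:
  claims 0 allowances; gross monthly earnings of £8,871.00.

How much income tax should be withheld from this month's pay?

£790.10

Income Tax: taxable = £8,871.00
  £414.00 + 13.1% × (£8,871.00 − £6,000.00) = £414.00 + 13.1% × £2,871.00 = £790.10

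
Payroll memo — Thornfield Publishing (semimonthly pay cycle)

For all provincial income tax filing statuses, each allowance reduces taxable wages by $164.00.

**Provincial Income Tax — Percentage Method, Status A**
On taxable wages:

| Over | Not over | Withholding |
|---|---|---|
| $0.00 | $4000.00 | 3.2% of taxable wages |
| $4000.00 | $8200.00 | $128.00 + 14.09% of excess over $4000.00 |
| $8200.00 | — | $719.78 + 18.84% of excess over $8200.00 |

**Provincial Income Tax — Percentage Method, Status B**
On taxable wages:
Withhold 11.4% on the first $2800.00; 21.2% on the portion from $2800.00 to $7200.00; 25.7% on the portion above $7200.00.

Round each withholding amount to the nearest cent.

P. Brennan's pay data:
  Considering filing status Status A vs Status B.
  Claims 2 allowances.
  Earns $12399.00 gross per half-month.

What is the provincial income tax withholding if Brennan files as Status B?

$2503.85

Provincial Income Tax (Status B): taxable = $12399.00 − 2×$164.00 = $12071.00
  $1252.00 + 25.7% × ($12071.00 − $7200.00) = $1252.00 + 25.7% × $4871.00 = $2503.85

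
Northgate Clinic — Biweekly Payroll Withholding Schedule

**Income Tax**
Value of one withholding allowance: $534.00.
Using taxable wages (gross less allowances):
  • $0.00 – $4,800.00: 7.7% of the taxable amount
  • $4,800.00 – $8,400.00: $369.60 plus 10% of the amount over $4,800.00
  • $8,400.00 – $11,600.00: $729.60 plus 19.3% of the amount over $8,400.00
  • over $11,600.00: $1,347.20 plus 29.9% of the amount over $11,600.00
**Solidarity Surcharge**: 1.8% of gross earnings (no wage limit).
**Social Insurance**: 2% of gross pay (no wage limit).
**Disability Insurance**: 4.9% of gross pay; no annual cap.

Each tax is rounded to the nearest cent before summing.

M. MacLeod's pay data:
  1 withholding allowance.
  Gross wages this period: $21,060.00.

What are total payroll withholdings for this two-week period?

Income Tax: taxable = $21,060.00 − 1×$534.00 = $20,526.00
  $1,347.20 + 29.9% × ($20,526.00 − $11,600.00) = $1,347.20 + 29.9% × $8,926.00 = $4,016.07
Solidarity Surcharge: 1.8% × $21,060.00 = $379.08
Social Insurance: 2% × $21,060.00 = $421.20
Disability Insurance: 4.9% × $21,060.00 = $1,031.94
Total: $4,016.07 + $379.08 + $421.20 + $1,031.94 = $5,848.29

$5,848.29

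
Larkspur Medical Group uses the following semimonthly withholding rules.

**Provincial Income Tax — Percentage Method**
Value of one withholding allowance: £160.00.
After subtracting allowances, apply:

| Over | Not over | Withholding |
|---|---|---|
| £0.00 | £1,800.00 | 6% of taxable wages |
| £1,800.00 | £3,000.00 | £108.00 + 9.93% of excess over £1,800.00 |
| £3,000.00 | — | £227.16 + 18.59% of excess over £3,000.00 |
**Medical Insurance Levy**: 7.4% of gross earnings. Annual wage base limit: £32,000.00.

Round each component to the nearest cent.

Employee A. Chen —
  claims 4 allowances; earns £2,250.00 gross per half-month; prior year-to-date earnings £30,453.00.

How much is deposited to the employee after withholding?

Provincial Income Tax: taxable = £2,250.00 − 4×£160.00 = £1,610.00
  6% × £1,610.00 = £96.60
Medical Insurance Levy: cap £32,000.00 − YTD £30,453.00 = £1,547.00 subject; 7.4% × £1,547.00 = £114.48
Total withheld: £96.60 + £114.48 = £211.08
Net pay: £2,250.00 − £211.08 = £2,038.92

£2,038.92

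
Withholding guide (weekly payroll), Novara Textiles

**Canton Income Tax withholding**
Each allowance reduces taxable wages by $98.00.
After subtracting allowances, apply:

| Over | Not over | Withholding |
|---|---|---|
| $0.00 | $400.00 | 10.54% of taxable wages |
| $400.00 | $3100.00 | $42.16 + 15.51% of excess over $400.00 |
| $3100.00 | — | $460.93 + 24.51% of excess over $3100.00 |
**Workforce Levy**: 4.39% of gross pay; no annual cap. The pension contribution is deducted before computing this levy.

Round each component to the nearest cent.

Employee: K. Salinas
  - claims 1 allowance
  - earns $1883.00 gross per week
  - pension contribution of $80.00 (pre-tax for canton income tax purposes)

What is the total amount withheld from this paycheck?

$323.72

Canton Income Tax: taxable = $1883.00 − $80.00 − 1×$98.00 = $1705.00
  $42.16 + 15.51% × ($1705.00 − $400.00) = $42.16 + 15.51% × $1305.00 = $244.57
Workforce Levy: 4.39% × $1803.00 = $79.15
Total: $244.57 + $79.15 = $323.72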